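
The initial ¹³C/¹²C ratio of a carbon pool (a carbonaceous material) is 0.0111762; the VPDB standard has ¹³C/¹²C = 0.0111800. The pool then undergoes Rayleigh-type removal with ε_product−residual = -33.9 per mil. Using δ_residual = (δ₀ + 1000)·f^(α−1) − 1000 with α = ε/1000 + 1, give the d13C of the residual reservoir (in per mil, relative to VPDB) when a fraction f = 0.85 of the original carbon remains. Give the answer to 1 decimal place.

5.2 per mil

δ₀ = (0.0111762/0.0111800 − 1)×1000 = (0.999660 − 1)×1000 = -0.340 per mil
α − 1 = ε/1000 = -0.0339
f^(α−1) = 0.85^(-0.0339) = 1.005525
δ_res = (-0.340 + 1000) × 1.005525 − 1000 = 1005.183 − 1000 = 5.18 per mil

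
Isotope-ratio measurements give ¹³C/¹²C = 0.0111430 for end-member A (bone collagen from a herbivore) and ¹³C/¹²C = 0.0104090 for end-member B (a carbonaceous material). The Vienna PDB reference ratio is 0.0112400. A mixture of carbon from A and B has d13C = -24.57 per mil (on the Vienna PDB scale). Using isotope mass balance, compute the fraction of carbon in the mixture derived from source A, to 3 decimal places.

δ_A = (0.0111430/0.0112400 − 1)×1000 = (0.991370 − 1)×1000 = -8.630 per mil
δ_B = (0.0104090/0.0112400 − 1)×1000 = (0.926068 − 1)×1000 = -73.932 per mil
f_A = (δ_mix − δ_B)/(δ_A − δ_B) = (-24.57 − (-73.932))/(-8.630 − (-73.932))
f_A = 49.362 / 65.302 = 0.7559

0.756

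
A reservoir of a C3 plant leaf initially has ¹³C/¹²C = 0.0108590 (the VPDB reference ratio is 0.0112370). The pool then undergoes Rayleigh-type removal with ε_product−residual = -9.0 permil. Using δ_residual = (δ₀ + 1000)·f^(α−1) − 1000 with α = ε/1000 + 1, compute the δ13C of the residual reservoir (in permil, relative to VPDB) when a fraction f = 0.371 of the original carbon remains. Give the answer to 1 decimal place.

δ₀ = (0.0108590/0.0112370 − 1)×1000 = (0.966361 − 1)×1000 = -33.639 permil
α − 1 = ε/1000 = -0.0090
f^(α−1) = 0.371^(-0.0090) = 1.008964
δ_res = (-33.639 + 1000) × 1.008964 − 1000 = 975.024 − 1000 = -24.98 permil

-25.0 permil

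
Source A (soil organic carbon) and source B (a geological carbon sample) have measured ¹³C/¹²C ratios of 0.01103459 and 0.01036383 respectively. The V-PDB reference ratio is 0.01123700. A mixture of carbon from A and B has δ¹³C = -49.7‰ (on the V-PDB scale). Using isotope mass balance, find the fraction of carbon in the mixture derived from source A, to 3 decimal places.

δ_A = (0.01103459/0.01123700 − 1)×1000 = (0.981987 − 1)×1000 = -18.013‰
δ_B = (0.01036383/0.01123700 − 1)×1000 = (0.922295 − 1)×1000 = -77.705‰
f_A = (δ_mix − δ_B)/(δ_A − δ_B) = (-49.7 − (-77.705))/(-18.013 − (-77.705))
f_A = 28.005 / 59.692 = 0.4692

0.469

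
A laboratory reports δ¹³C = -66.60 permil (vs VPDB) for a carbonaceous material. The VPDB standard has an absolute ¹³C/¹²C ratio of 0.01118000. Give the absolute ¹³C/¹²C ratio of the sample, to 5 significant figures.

0.010435

R_sample = R_standard × (δ¹³C/1000 + 1)
R_sample = 0.01118000 × (-66.60/1000 + 1) = 0.01118000 × 0.933400
R_sample = 0.0104354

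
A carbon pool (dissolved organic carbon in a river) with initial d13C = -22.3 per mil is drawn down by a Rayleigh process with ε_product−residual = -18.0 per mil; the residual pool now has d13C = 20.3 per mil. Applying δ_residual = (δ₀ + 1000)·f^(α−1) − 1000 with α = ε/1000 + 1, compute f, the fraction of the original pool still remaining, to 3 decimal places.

α − 1 = ε/1000 = -0.0180
(δ_res + 1000)/(δ₀ + 1000) = (20.3 + 1000)/(-22.3 + 1000) = 1020.3/977.7 = 1.043572
f = 1.043572^(1/-0.0180) = exp(ln(1.043572)/-0.0180) = exp(0.04265/-0.0180)
f = exp(-2.3694) = 0.0935

0.094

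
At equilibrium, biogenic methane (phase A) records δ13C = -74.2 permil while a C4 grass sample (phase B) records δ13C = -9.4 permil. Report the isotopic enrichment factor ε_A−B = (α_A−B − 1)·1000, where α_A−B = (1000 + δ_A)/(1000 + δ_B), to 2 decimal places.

α_A−B = (1000 + -74.2) / (1000 + -9.4) = 925.8 / 990.6 = 0.934585
ε_A−B = (0.934585 − 1) × 1000 = -65.415 permil
(The approximation ε ≈ δ_A − δ_B would give -64.8 permil.)

-65.41 permil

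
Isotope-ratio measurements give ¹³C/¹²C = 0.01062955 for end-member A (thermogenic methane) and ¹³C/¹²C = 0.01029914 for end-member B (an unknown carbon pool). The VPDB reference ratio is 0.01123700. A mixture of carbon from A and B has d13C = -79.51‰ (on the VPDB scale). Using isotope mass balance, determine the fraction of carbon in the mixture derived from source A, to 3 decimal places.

δ_A = (0.01062955/0.01123700 − 1)×1000 = (0.945942 − 1)×1000 = -54.058‰
δ_B = (0.01029914/0.01123700 − 1)×1000 = (0.916538 − 1)×1000 = -83.462‰
f_A = (δ_mix − δ_B)/(δ_A − δ_B) = (-79.51 − (-83.462))/(-54.058 − (-83.462))
f_A = 3.952 / 29.404 = 0.1344

0.134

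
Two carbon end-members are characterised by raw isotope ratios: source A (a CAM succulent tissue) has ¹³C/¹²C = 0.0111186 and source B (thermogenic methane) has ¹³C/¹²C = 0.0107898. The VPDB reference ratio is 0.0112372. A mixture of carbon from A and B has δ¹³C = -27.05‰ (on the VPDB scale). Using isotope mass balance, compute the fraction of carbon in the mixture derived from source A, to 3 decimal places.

δ_A = (0.0111186/0.0112372 − 1)×1000 = (0.989446 − 1)×1000 = -10.554‰
δ_B = (0.0107898/0.0112372 − 1)×1000 = (0.960186 − 1)×1000 = -39.814‰
f_A = (δ_mix − δ_B)/(δ_A − δ_B) = (-27.05 − (-39.814))/(-10.554 − (-39.814))
f_A = 12.764 / 29.260 = 0.4362

0.436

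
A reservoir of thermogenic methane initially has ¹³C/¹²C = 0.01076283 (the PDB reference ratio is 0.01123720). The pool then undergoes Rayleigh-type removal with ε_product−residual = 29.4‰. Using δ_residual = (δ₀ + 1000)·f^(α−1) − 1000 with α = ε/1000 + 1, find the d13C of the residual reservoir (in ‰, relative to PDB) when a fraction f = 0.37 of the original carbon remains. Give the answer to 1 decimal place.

-69.8‰

δ₀ = (0.01076283/0.01123720 − 1)×1000 = (0.957786 − 1)×1000 = -42.214‰
α − 1 = ε/1000 = 0.0294
f^(α−1) = 0.37^(0.0294) = 0.971192
δ_res = (-42.214 + 1000) × 0.971192 − 1000 = 930.194 − 1000 = -69.81‰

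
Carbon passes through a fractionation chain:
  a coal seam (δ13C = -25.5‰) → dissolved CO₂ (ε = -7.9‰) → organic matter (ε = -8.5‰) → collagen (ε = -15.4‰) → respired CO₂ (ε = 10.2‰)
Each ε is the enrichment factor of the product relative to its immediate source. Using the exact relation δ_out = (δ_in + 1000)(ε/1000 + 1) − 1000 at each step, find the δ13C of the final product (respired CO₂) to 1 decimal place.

-46.6‰

step 1: δ = (-25.50 + 1000)·(-7.9/1000 + 1) − 1000 = -33.20‰
step 2: δ = (-33.20 + 1000)·(-8.5/1000 + 1) − 1000 = -41.42‰
step 3: δ = (-41.42 + 1000)·(-15.4/1000 + 1) − 1000 = -56.18‰
step 4: δ = (-56.18 + 1000)·(10.2/1000 + 1) − 1000 = -46.55‰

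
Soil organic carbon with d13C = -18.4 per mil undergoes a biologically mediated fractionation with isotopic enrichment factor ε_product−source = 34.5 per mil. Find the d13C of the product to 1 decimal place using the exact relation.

Exactly, δ_product = (δ_source + 1000)·(ε/1000 + 1) − 1000.
δ_product = (-18.4 + 1000) × (34.5/1000 + 1) − 1000
δ_product = 15.47 per mil

15.5 per mil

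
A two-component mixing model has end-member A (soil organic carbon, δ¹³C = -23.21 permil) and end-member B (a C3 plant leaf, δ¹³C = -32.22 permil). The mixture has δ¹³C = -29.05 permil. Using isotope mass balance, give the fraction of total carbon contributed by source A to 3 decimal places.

δ_mix = f_A·δ_A + (1 − f_A)·δ_B  ⇒  f_A = (δ_mix − δ_B)/(δ_A − δ_B)
f_A = (-29.05 − (-32.22)) / (-23.21 − (-32.22))
f_A = 3.17 / 9.01 = 0.3518

0.352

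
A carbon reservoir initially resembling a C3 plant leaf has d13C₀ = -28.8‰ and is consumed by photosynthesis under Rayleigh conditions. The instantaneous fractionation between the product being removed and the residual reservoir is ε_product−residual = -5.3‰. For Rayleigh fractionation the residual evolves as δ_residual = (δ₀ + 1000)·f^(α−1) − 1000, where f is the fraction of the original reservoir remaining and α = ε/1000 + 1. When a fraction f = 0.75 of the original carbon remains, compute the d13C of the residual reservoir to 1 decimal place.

Rayleigh residual: δ_res = (δ₀ + 1000)·f^(α−1) − 1000
α = ε/1000 + 1 = 0.99470, so α − 1 = -0.00530
f^(α−1) = 0.75^(-0.00530) = 1.001526
δ_res = (-28.8 + 1000) × 1.001526 − 1000 = 972.682 − 1000 = -27.32‰

-27.3‰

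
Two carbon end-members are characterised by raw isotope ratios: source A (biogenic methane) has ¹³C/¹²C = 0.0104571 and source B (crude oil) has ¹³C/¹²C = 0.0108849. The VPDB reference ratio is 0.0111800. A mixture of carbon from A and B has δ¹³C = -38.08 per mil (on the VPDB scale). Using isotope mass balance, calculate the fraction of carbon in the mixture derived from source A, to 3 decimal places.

0.305

δ_A = (0.0104571/0.0111800 − 1)×1000 = (0.935340 − 1)×1000 = -64.660 per mil
δ_B = (0.0108849/0.0111800 − 1)×1000 = (0.973605 − 1)×1000 = -26.395 per mil
f_A = (δ_mix − δ_B)/(δ_A − δ_B) = (-38.08 − (-26.395))/(-64.660 − (-26.395))
f_A = -11.685 / -38.265 = 0.3054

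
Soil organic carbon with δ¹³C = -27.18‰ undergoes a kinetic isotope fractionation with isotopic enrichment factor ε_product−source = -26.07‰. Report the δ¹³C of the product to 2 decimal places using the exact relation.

To first order, δ_product ≈ δ_source + ε = -53.25‰.
Exactly, δ_product = (δ_source + 1000)·(ε/1000 + 1) − 1000.
δ_product = (-27.18 + 1000) × (-26.07/1000 + 1) − 1000
δ_product = -52.541‰

-52.54‰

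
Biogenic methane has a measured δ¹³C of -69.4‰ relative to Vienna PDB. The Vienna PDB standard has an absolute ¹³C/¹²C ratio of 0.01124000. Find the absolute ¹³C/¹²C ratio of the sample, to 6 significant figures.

0.0104599

R_sample = R_standard × (δ¹³C/1000 + 1)
R_sample = 0.01124000 × (-69.4/1000 + 1) = 0.01124000 × 0.930600
R_sample = 0.0104599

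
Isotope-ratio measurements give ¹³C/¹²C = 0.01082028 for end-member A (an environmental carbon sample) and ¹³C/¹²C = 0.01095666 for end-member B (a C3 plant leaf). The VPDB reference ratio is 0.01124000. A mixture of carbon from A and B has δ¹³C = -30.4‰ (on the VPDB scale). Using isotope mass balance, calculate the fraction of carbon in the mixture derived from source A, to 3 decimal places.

0.428

δ_A = (0.01082028/0.01124000 − 1)×1000 = (0.962658 − 1)×1000 = -37.342‰
δ_B = (0.01095666/0.01124000 − 1)×1000 = (0.974792 − 1)×1000 = -25.208‰
f_A = (δ_mix − δ_B)/(δ_A − δ_B) = (-30.4 − (-25.208))/(-37.342 − (-25.208))
f_A = -5.192 / -12.133 = 0.4279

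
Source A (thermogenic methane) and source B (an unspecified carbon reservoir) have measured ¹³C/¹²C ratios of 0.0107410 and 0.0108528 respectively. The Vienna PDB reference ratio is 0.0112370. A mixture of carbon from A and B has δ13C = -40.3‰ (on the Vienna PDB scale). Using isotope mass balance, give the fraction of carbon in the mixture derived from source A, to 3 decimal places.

0.614

δ_A = (0.0107410/0.0112370 − 1)×1000 = (0.955860 − 1)×1000 = -44.140‰
δ_B = (0.0108528/0.0112370 − 1)×1000 = (0.965809 − 1)×1000 = -34.191‰
f_A = (δ_mix − δ_B)/(δ_A − δ_B) = (-40.3 − (-34.191))/(-44.140 − (-34.191))
f_A = -6.109 / -9.949 = 0.6141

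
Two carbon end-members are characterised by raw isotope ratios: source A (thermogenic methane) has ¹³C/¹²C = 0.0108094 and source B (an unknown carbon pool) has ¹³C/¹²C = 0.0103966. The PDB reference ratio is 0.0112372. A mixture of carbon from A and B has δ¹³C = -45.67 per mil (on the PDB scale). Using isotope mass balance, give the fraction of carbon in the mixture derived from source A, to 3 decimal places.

0.793

δ_A = (0.0108094/0.0112372 − 1)×1000 = (0.961930 − 1)×1000 = -38.070 per mil
δ_B = (0.0103966/0.0112372 − 1)×1000 = (0.925195 − 1)×1000 = -74.805 per mil
f_A = (δ_mix − δ_B)/(δ_A − δ_B) = (-45.67 − (-74.805))/(-38.070 − (-74.805))
f_A = 29.135 / 36.735 = 0.7931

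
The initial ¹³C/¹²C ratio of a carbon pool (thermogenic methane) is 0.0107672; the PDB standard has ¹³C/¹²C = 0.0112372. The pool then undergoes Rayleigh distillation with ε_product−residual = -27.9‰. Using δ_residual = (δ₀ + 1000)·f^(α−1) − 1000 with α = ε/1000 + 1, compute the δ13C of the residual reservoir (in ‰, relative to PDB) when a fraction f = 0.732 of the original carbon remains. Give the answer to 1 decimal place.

-33.4‰

δ₀ = (0.0107672/0.0112372 − 1)×1000 = (0.958175 − 1)×1000 = -41.825‰
α − 1 = ε/1000 = -0.0279
f^(α−1) = 0.732^(-0.0279) = 1.008742
δ_res = (-41.825 + 1000) × 1.008742 − 1000 = 966.551 − 1000 = -33.45‰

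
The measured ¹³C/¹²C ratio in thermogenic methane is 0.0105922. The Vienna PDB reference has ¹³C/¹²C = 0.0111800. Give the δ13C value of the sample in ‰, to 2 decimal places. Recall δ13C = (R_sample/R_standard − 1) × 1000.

δ13C = (R_sample / R_standard − 1) × 1000
R_sample / R_standard = 0.0105922 / 0.0111800 = 0.947424
δ13C = (0.947424 − 1) × 1000 = -52.576‰

-52.58‰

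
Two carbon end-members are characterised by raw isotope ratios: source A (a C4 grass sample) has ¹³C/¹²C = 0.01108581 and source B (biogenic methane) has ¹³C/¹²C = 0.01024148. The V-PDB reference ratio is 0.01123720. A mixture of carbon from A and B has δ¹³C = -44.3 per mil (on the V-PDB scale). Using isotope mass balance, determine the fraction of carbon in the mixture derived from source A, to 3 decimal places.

δ_A = (0.01108581/0.01123720 − 1)×1000 = (0.986528 − 1)×1000 = -13.472 per mil
δ_B = (0.01024148/0.01123720 − 1)×1000 = (0.911391 − 1)×1000 = -88.609 per mil
f_A = (δ_mix − δ_B)/(δ_A − δ_B) = (-44.3 − (-88.609))/(-13.472 − (-88.609))
f_A = 44.309 / 75.137 = 0.5897

0.590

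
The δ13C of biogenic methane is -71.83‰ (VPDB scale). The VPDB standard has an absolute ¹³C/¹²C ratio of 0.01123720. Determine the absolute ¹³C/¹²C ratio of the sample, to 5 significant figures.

R_sample = R_standard × (δ13C/1000 + 1)
R_sample = 0.01123720 × (-71.83/1000 + 1) = 0.01123720 × 0.928170
R_sample = 0.0104300

0.010430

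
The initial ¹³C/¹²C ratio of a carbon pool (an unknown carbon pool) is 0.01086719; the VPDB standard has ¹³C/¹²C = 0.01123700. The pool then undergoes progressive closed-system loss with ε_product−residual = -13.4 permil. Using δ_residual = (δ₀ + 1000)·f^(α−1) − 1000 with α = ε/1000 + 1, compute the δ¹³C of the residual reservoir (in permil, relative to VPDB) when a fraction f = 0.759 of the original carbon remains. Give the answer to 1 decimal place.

-29.3 permil

δ₀ = (0.01086719/0.01123700 − 1)×1000 = (0.967090 − 1)×1000 = -32.910 permil
α − 1 = ε/1000 = -0.0134
f^(α−1) = 0.759^(-0.0134) = 1.003702
δ_res = (-32.910 + 1000) × 1.003702 − 1000 = 970.670 − 1000 = -29.33 permil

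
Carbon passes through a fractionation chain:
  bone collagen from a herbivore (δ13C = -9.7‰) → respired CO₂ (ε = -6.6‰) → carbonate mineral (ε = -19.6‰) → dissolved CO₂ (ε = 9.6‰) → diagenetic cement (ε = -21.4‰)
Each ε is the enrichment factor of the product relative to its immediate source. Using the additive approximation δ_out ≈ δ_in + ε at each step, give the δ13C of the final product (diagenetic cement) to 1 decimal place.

-47.7‰

step 1: δ ≈ -9.7 + (-6.6) = -16.3‰
step 2: δ ≈ -16.3 + (-19.6) = -35.9‰
step 3: δ ≈ -35.9 + (9.6) = -26.3‰
step 4: δ ≈ -26.3 + (-21.4) = -47.7‰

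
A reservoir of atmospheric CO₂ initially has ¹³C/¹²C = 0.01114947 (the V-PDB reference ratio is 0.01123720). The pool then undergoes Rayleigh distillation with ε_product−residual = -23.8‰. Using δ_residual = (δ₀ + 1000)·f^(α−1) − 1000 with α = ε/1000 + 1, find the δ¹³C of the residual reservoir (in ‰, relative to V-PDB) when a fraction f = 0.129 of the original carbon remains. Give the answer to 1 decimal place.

δ₀ = (0.01114947/0.01123720 − 1)×1000 = (0.992193 − 1)×1000 = -7.807‰
α − 1 = ε/1000 = -0.0238
f^(α−1) = 0.129^(-0.0238) = 1.049948
δ_res = (-7.807 + 1000) × 1.049948 − 1000 = 1041.751 − 1000 = 41.75‰

41.8‰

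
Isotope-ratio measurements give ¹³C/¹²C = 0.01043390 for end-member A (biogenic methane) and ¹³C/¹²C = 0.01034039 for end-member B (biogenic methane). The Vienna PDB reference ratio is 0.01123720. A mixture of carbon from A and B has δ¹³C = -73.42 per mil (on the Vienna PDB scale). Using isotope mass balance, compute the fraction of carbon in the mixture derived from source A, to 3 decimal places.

δ_A = (0.01043390/0.01123720 − 1)×1000 = (0.928514 − 1)×1000 = -71.486 per mil
δ_B = (0.01034039/0.01123720 − 1)×1000 = (0.920193 − 1)×1000 = -79.807 per mil
f_A = (δ_mix − δ_B)/(δ_A − δ_B) = (-73.42 − (-79.807))/(-71.486 − (-79.807))
f_A = 6.387 / 8.321 = 0.7676

0.768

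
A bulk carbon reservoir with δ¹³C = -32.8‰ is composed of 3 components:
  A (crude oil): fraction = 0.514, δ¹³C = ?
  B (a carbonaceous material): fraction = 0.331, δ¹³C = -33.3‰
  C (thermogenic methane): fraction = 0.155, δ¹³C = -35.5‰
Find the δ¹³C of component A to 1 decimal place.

-31.7‰

Isotope mass balance: δ_bulk = Σ fᵢ·δᵢ.
-32.8 = 0.514×δ_A + 0.331×(-33.3) + 0.155×(-35.5)
0.514·δ_A = -32.8 − (-16.525) = -16.275
δ_A = -16.275 / 0.514 = -31.66‰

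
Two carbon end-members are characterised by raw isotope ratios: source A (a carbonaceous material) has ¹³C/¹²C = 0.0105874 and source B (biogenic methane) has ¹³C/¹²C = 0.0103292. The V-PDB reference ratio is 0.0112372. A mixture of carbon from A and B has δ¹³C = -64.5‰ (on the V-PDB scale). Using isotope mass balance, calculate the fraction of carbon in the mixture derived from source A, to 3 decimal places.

δ_A = (0.0105874/0.0112372 − 1)×1000 = (0.942174 − 1)×1000 = -57.826‰
δ_B = (0.0103292/0.0112372 − 1)×1000 = (0.919197 − 1)×1000 = -80.803‰
f_A = (δ_mix − δ_B)/(δ_A − δ_B) = (-64.5 − (-80.803))/(-57.826 − (-80.803))
f_A = 16.303 / 22.977 = 0.7095

0.710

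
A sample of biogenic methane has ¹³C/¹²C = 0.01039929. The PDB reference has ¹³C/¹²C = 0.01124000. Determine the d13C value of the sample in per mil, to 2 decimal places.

-74.80 per mil

d13C = (R_sample / R_standard − 1) × 1000
R_sample / R_standard = 0.01039929 / 0.01124000 = 0.925204
d13C = (0.925204 − 1) × 1000 = -74.796 per mil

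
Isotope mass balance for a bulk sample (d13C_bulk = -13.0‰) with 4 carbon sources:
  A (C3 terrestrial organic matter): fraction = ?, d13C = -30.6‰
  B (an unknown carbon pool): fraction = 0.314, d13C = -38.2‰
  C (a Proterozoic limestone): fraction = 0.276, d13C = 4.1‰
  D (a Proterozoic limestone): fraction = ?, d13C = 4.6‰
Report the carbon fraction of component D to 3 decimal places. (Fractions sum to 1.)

0.296

Let f_D and f_A be the unknown fractions; fractions sum to 1 so f_D + f_A = 0.410.
Mass balance: Σ fᵢ·δᵢ = δ_bulk ⇒ f_D·(4.6) + f_A·(-30.6) = -13.0 − (-10.863) = -2.137
Substitute f_A = 0.410 − f_D:
f_D·(4.6 − -30.6) = -2.137 − 0.410×(-30.6) = 10.409
f_D = 10.409 / 35.2 = 0.2957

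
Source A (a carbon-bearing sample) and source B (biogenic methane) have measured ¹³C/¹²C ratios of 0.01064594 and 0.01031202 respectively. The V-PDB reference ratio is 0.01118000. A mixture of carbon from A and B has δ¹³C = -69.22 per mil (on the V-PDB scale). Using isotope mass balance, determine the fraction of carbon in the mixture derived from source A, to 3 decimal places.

δ_A = (0.01064594/0.01118000 − 1)×1000 = (0.952231 − 1)×1000 = -47.769 per mil
δ_B = (0.01031202/0.01118000 − 1)×1000 = (0.922363 − 1)×1000 = -77.637 per mil
f_A = (δ_mix − δ_B)/(δ_A − δ_B) = (-69.22 − (-77.637))/(-47.769 − (-77.637))
f_A = 8.417 / 29.868 = 0.2818

0.282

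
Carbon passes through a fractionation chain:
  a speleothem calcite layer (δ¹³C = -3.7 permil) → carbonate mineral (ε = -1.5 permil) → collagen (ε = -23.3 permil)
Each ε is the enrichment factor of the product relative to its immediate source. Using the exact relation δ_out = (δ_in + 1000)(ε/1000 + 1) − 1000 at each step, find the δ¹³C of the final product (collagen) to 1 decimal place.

step 1: δ = (-3.70 + 1000)·(-1.5/1000 + 1) − 1000 = -5.19 permil
step 2: δ = (-5.19 + 1000)·(-23.3/1000 + 1) − 1000 = -28.37 permil

-28.4 permil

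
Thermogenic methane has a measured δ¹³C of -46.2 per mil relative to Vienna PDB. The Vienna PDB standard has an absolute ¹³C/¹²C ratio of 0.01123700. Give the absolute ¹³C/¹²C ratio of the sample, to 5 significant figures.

R_sample = R_standard × (δ¹³C/1000 + 1)
R_sample = 0.01123700 × (-46.2/1000 + 1) = 0.01123700 × 0.953800
R_sample = 0.0107179

0.010718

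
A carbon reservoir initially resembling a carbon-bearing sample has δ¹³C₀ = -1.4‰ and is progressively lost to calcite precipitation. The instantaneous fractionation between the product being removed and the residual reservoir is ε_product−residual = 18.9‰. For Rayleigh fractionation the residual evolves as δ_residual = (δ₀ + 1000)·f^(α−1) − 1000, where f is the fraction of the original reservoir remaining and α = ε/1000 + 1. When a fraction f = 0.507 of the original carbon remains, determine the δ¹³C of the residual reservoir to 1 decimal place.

Rayleigh residual: δ_res = (δ₀ + 1000)·f^(α−1) − 1000
α = ε/1000 + 1 = 1.01890, so α − 1 = 0.01890
f^(α−1) = 0.507^(0.01890) = 0.987244
δ_res = (-1.4 + 1000) × 0.987244 − 1000 = 985.862 − 1000 = -14.14‰

-14.1‰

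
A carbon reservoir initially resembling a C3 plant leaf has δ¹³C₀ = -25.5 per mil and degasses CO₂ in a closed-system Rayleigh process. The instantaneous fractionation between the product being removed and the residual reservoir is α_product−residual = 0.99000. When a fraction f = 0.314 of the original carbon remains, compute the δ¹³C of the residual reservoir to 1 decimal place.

-14.1 per mil

Rayleigh residual: δ_res = (δ₀ + 1000)·f^(α−1) − 1000
α − 1 = -0.01000
f^(α−1) = 0.314^(-0.01000) = 1.011651
δ_res = (-25.5 + 1000) × 1.011651 − 1000 = 985.854 − 1000 = -14.15 per mil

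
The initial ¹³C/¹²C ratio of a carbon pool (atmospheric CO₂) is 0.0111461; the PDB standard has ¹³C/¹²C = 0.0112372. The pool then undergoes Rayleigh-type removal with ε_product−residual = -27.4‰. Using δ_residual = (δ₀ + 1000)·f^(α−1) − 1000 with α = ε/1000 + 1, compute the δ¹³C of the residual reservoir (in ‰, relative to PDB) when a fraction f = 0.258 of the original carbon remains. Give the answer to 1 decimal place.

29.4‰

δ₀ = (0.0111461/0.0112372 − 1)×1000 = (0.991893 − 1)×1000 = -8.107‰
α − 1 = ε/1000 = -0.0274
f^(α−1) = 0.258^(-0.0274) = 1.037819
δ_res = (-8.107 + 1000) × 1.037819 − 1000 = 1029.405 − 1000 = 29.41‰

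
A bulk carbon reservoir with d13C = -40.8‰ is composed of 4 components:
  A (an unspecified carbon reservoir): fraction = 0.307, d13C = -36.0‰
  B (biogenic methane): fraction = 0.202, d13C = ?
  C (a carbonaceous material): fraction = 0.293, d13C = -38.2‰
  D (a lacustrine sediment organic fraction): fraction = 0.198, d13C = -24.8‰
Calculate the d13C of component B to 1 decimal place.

-67.5‰

Isotope mass balance: δ_bulk = Σ fᵢ·δᵢ.
-40.8 = 0.307×(-36.0) + 0.202×δ_B + 0.293×(-38.2) + 0.198×(-24.8)
0.202·δ_B = -40.8 − (-27.155) = -13.645
δ_B = -13.645 / 0.202 = -67.55‰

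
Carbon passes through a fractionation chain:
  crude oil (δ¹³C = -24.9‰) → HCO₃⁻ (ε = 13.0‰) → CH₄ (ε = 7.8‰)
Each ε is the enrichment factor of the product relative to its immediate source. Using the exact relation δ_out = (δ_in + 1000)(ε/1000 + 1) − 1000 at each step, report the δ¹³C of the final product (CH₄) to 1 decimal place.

-4.5‰

step 1: δ = (-24.90 + 1000)·(13.0/1000 + 1) − 1000 = -12.22‰
step 2: δ = (-12.22 + 1000)·(7.8/1000 + 1) − 1000 = -4.52‰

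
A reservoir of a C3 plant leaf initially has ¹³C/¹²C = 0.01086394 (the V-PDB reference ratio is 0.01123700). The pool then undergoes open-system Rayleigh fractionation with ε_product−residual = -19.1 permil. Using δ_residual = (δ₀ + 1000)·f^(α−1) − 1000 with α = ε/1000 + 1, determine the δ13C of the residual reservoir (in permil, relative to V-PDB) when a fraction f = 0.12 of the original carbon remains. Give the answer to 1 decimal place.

6.8 permil

δ₀ = (0.01086394/0.01123700 − 1)×1000 = (0.966801 − 1)×1000 = -33.199 permil
α − 1 = ε/1000 = -0.0191
f^(α−1) = 0.12^(-0.0191) = 1.041328
δ_res = (-33.199 + 1000) × 1.041328 − 1000 = 1006.757 − 1000 = 6.76 permil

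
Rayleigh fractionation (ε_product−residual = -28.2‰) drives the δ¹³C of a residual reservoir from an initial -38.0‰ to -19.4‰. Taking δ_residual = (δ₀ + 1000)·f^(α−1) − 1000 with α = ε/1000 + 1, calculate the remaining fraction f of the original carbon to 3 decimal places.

α − 1 = ε/1000 = -0.0282
(δ_res + 1000)/(δ₀ + 1000) = (-19.4 + 1000)/(-38.0 + 1000) = 980.6/962.0 = 1.019335
f = 1.019335^(1/-0.0282) = exp(ln(1.019335)/-0.0282) = exp(0.01915/-0.0282)
f = exp(-0.6791) = 0.5071

0.507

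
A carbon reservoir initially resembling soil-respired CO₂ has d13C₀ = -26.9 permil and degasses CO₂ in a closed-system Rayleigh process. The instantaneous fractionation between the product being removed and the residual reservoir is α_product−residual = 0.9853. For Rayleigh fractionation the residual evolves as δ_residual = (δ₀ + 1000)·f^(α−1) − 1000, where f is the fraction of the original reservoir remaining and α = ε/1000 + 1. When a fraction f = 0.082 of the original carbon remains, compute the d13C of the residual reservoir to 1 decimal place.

9.5 permil

Rayleigh residual: δ_res = (δ₀ + 1000)·f^(α−1) − 1000
α − 1 = -0.01470
f^(α−1) = 0.082^(-0.01470) = 1.037449
δ_res = (-26.9 + 1000) × 1.037449 − 1000 = 1009.542 − 1000 = 9.54 permil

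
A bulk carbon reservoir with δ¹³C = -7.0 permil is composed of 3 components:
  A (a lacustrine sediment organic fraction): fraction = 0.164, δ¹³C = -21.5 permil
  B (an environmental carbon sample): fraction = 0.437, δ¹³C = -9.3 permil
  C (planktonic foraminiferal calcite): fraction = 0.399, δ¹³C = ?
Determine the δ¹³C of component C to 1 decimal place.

1.5 permil

Isotope mass balance: δ_bulk = Σ fᵢ·δᵢ.
-7.0 = 0.164×(-21.5) + 0.437×(-9.3) + 0.399×δ_C
0.399·δ_C = -7.0 − (-7.590) = 0.590
δ_C = 0.590 / 0.399 = 1.48 permil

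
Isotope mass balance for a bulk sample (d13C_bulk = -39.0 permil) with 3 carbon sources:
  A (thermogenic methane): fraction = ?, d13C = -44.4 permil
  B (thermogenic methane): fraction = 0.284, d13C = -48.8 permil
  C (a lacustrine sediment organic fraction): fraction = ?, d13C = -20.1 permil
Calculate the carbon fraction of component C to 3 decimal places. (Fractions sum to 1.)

0.274

Let f_C and f_A be the unknown fractions; fractions sum to 1 so f_C + f_A = 0.716.
Mass balance: Σ fᵢ·δᵢ = δ_bulk ⇒ f_C·(-20.1) + f_A·(-44.4) = -39.0 − (-13.859) = -25.141
Substitute f_A = 0.716 − f_C:
f_C·(-20.1 − -44.4) = -25.141 − 0.716×(-44.4) = 6.650
f_C = 6.650 / 24.3 = 0.2736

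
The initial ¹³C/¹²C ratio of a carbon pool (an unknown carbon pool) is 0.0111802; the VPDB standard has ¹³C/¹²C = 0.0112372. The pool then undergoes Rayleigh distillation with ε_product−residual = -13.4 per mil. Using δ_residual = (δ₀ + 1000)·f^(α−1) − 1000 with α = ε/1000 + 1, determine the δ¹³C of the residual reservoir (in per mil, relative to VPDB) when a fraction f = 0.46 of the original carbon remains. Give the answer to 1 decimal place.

δ₀ = (0.0111802/0.0112372 − 1)×1000 = (0.994928 − 1)×1000 = -5.072 per mil
α − 1 = ε/1000 = -0.0134
f^(α−1) = 0.46^(-0.0134) = 1.010460
δ_res = (-5.072 + 1000) × 1.010460 − 1000 = 1005.334 − 1000 = 5.33 per mil

5.3 per mil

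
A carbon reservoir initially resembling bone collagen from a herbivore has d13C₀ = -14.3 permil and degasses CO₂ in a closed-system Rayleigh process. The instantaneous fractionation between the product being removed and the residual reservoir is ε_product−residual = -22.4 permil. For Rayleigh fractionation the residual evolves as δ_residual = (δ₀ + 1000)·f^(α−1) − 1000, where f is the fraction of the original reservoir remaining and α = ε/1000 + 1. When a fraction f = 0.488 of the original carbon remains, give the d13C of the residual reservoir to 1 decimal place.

Rayleigh residual: δ_res = (δ₀ + 1000)·f^(α−1) − 1000
α = ε/1000 + 1 = 0.97760, so α − 1 = -0.02240
f^(α−1) = 0.488^(-0.02240) = 1.016200
δ_res = (-14.3 + 1000) × 1.016200 − 1000 = 1001.669 − 1000 = 1.67 permil

1.7 permil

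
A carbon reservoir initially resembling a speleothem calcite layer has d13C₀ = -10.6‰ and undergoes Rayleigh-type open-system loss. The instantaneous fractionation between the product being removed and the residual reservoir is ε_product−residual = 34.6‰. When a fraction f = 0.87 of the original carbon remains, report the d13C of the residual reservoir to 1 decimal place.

-15.4‰

Rayleigh residual: δ_res = (δ₀ + 1000)·f^(α−1) − 1000
α = ε/1000 + 1 = 1.03460, so α − 1 = 0.03460
f^(α−1) = 0.87^(0.03460) = 0.995193
δ_res = (-10.6 + 1000) × 0.995193 − 1000 = 984.644 − 1000 = -15.36‰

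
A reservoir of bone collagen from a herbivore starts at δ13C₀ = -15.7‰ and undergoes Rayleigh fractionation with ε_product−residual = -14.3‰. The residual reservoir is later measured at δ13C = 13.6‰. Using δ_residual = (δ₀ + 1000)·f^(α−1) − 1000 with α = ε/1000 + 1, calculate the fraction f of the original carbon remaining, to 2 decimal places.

0.13

α − 1 = ε/1000 = -0.0143
(δ_res + 1000)/(δ₀ + 1000) = (13.6 + 1000)/(-15.7 + 1000) = 1013.6/984.3 = 1.029767
f = 1.029767^(1/-0.0143) = exp(ln(1.029767)/-0.0143) = exp(0.02933/-0.0143)
f = exp(-2.0513) = 0.1286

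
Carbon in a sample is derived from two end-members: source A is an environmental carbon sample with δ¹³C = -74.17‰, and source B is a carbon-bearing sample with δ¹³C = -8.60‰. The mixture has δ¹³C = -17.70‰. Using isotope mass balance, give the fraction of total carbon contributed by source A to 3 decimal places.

δ_mix = f_A·δ_A + (1 − f_A)·δ_B  ⇒  f_A = (δ_mix − δ_B)/(δ_A − δ_B)
f_A = (-17.70 − (-8.60)) / (-74.17 − (-8.60))
f_A = -9.10 / -65.57 = 0.1388

0.139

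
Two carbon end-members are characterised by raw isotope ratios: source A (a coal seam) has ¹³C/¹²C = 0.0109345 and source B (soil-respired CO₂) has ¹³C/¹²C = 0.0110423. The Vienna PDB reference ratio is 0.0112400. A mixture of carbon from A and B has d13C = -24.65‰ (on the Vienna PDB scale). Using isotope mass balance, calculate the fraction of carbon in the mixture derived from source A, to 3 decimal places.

0.736

δ_A = (0.0109345/0.0112400 − 1)×1000 = (0.972820 − 1)×1000 = -27.180‰
δ_B = (0.0110423/0.0112400 − 1)×1000 = (0.982411 − 1)×1000 = -17.589‰
f_A = (δ_mix − δ_B)/(δ_A − δ_B) = (-24.65 − (-17.589))/(-27.180 − (-17.589))
f_A = -7.061 / -9.591 = 0.7362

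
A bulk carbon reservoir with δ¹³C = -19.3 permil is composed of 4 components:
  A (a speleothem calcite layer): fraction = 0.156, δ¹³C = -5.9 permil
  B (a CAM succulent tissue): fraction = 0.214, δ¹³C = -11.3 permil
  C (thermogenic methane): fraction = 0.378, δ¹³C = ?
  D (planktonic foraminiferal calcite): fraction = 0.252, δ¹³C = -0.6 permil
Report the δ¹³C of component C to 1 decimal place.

-41.8 permil

Isotope mass balance: δ_bulk = Σ fᵢ·δᵢ.
-19.3 = 0.156×(-5.9) + 0.214×(-11.3) + 0.378×δ_C + 0.252×(-0.6)
0.378·δ_C = -19.3 − (-3.490) = -15.810
δ_C = -15.810 / 0.378 = -41.83 permil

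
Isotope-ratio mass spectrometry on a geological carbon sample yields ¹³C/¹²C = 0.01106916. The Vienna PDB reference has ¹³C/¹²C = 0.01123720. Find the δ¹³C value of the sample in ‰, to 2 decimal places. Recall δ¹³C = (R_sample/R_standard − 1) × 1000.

-14.95‰

δ¹³C = (R_sample / R_standard − 1) × 1000
R_sample / R_standard = 0.01106916 / 0.01123720 = 0.985046
δ¹³C = (0.985046 − 1) × 1000 = -14.954‰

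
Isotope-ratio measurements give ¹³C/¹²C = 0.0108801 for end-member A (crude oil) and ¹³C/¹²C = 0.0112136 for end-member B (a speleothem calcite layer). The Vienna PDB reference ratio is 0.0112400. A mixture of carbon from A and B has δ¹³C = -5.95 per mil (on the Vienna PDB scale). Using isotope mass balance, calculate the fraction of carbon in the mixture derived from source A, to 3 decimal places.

δ_A = (0.0108801/0.0112400 − 1)×1000 = (0.967980 − 1)×1000 = -32.020 per mil
δ_B = (0.0112136/0.0112400 − 1)×1000 = (0.997651 − 1)×1000 = -2.349 per mil
f_A = (δ_mix − δ_B)/(δ_A − δ_B) = (-5.95 − (-2.349))/(-32.020 − (-2.349))
f_A = -3.601 / -29.671 = 0.1214

0.121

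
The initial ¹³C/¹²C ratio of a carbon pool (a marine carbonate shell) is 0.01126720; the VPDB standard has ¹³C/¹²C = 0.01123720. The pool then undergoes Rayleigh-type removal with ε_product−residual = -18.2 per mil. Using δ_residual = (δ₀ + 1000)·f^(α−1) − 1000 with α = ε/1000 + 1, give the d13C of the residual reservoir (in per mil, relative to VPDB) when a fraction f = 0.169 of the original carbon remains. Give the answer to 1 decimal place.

35.6 per mil

δ₀ = (0.01126720/0.01123720 − 1)×1000 = (1.002670 − 1)×1000 = 2.670 per mil
α − 1 = ε/1000 = -0.0182
f^(α−1) = 0.169^(-0.0182) = 1.032886
δ_res = (2.670 + 1000) × 1.032886 − 1000 = 1035.644 − 1000 = 35.64 per mil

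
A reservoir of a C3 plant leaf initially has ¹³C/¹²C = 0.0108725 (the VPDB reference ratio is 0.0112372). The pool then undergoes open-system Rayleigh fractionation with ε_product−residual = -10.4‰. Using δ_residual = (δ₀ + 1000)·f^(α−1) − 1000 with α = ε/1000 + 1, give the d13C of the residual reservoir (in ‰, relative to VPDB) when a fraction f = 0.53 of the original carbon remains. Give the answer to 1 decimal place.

-26.0‰

δ₀ = (0.0108725/0.0112372 − 1)×1000 = (0.967545 − 1)×1000 = -32.455‰
α − 1 = ε/1000 = -0.0104
f^(α−1) = 0.53^(-0.0104) = 1.006625
δ_res = (-32.455 + 1000) × 1.006625 − 1000 = 973.955 − 1000 = -26.05‰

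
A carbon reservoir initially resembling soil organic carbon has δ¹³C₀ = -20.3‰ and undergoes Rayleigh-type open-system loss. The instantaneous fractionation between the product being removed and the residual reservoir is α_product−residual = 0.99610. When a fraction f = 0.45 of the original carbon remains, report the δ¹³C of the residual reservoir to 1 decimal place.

Rayleigh residual: δ_res = (δ₀ + 1000)·f^(α−1) − 1000
α − 1 = -0.00390
f^(α−1) = 0.45^(-0.00390) = 1.003119
δ_res = (-20.3 + 1000) × 1.003119 − 1000 = 982.756 − 1000 = -17.24‰

-17.2‰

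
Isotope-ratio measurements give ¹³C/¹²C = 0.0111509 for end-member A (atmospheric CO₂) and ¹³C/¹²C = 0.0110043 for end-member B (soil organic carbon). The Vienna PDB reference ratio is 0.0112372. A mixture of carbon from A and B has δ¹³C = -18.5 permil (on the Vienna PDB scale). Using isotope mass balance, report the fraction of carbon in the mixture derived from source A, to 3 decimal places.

0.171

δ_A = (0.0111509/0.0112372 − 1)×1000 = (0.992320 − 1)×1000 = -7.680 permil
δ_B = (0.0110043/0.0112372 − 1)×1000 = (0.979274 − 1)×1000 = -20.726 permil
f_A = (δ_mix − δ_B)/(δ_A − δ_B) = (-18.5 − (-20.726))/(-7.680 − (-20.726))
f_A = 2.226 / 13.046 = 0.1706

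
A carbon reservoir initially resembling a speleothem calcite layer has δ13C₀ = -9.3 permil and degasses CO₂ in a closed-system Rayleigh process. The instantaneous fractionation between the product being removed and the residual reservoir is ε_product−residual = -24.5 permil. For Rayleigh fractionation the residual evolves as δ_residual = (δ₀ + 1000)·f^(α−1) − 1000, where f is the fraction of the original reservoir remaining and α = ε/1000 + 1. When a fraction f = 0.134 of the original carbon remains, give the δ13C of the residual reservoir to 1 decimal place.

Rayleigh residual: δ_res = (δ₀ + 1000)·f^(α−1) − 1000
α = ε/1000 + 1 = 0.97550, so α − 1 = -0.02450
f^(α−1) = 0.134^(-0.02450) = 1.050476
δ_res = (-9.3 + 1000) × 1.050476 − 1000 = 1040.706 − 1000 = 40.71 permil

40.7 permil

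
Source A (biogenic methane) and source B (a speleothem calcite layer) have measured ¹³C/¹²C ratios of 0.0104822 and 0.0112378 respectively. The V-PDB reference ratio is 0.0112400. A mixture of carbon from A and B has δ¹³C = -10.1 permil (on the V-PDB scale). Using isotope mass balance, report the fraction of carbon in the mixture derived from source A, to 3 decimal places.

δ_A = (0.0104822/0.0112400 − 1)×1000 = (0.932580 − 1)×1000 = -67.420 permil
δ_B = (0.0112378/0.0112400 − 1)×1000 = (0.999804 − 1)×1000 = -0.196 permil
f_A = (δ_mix − δ_B)/(δ_A − δ_B) = (-10.1 − (-0.196))/(-67.420 − (-0.196))
f_A = -9.904 / -67.224 = 0.1473

0.147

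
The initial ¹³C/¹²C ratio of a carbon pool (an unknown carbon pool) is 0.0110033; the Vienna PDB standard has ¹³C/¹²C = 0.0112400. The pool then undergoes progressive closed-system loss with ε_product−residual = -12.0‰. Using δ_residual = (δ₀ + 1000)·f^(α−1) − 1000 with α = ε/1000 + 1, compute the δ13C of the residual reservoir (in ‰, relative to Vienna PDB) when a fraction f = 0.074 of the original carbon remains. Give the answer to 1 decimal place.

δ₀ = (0.0110033/0.0112400 − 1)×1000 = (0.978941 − 1)×1000 = -21.059‰
α − 1 = ε/1000 = -0.0120
f^(α−1) = 0.074^(-0.0120) = 1.031738
δ_res = (-21.059 + 1000) × 1.031738 − 1000 = 1010.010 − 1000 = 10.01‰

10.0‰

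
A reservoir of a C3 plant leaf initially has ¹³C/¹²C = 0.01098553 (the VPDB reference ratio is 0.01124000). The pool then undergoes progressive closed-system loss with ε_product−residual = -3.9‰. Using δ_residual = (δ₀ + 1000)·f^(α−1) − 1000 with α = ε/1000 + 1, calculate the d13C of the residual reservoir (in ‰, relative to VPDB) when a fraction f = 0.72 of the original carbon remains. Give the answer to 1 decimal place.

-21.4‰

δ₀ = (0.01098553/0.01124000 − 1)×1000 = (0.977360 − 1)×1000 = -22.640‰
α − 1 = ε/1000 = -0.0039
f^(α−1) = 0.72^(-0.0039) = 1.001282
δ_res = (-22.640 + 1000) × 1.001282 − 1000 = 978.613 − 1000 = -21.39‰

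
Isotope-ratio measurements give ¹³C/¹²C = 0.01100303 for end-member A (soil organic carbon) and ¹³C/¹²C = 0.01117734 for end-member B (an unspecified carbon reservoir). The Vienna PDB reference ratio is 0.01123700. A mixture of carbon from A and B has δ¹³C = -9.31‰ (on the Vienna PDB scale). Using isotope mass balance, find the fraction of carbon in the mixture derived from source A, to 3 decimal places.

0.258

δ_A = (0.01100303/0.01123700 − 1)×1000 = (0.979179 − 1)×1000 = -20.821‰
δ_B = (0.01117734/0.01123700 − 1)×1000 = (0.994691 − 1)×1000 = -5.309‰
f_A = (δ_mix − δ_B)/(δ_A − δ_B) = (-9.31 − (-5.309))/(-20.821 − (-5.309))
f_A = -4.001 / -15.512 = 0.2579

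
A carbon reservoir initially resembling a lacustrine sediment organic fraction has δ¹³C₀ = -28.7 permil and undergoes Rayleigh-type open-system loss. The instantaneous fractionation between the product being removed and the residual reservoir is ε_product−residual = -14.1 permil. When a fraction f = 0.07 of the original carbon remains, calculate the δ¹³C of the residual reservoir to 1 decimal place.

Rayleigh residual: δ_res = (δ₀ + 1000)·f^(α−1) − 1000
α = ε/1000 + 1 = 0.98590, so α − 1 = -0.01410
f^(α−1) = 0.07^(-0.01410) = 1.038207
δ_res = (-28.7 + 1000) × 1.038207 − 1000 = 1008.411 − 1000 = 8.41 permil

8.4 permil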